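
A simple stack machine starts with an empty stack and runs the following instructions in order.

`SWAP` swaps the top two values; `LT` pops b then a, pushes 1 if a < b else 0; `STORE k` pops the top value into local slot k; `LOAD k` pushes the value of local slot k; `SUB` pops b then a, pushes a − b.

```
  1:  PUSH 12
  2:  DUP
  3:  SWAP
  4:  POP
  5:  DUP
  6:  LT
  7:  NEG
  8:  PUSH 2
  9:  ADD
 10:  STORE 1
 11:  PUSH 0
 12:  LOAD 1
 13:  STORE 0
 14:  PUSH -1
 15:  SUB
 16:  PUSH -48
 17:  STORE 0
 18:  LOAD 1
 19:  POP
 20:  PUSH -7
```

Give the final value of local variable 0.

-48

PUSH 12  -> 12
DUP      -> 12 12
SWAP     -> 12 12
POP      -> 12
DUP      -> 12 12
LT       -> 0
NEG      -> 0
PUSH 2   -> 0 2
ADD      -> 2
STORE 1  -> (empty)
PUSH 0   -> 0
LOAD 1   -> 0 2
STORE 0  -> 0
PUSH -1  -> 0 -1
SUB      -> 1
PUSH -48 -> 1 -48
STORE 0  -> 1
LOAD 1   -> 1 2
POP      -> 1
PUSH -7  -> 1 -7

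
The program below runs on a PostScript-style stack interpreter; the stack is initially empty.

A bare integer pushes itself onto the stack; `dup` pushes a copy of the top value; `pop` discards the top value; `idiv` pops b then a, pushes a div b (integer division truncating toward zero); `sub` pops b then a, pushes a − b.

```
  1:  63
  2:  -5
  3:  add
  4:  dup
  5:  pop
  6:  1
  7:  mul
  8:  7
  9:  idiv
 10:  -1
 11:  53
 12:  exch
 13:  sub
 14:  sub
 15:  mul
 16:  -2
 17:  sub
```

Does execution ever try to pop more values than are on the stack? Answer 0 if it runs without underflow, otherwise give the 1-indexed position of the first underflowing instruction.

63   : 63
-5   : 63 -5
add  : 58
dup  : 58 58
pop  : 58
1    : 58 1
mul  : 58
7    : 58 7
idiv : 8
-1   : 8 -1
53   : 8 -1 53
exch : 8 53 -1
sub  : 8 54
sub  : -46
mul  — needs 2 operands, stack has 1 → underflow

15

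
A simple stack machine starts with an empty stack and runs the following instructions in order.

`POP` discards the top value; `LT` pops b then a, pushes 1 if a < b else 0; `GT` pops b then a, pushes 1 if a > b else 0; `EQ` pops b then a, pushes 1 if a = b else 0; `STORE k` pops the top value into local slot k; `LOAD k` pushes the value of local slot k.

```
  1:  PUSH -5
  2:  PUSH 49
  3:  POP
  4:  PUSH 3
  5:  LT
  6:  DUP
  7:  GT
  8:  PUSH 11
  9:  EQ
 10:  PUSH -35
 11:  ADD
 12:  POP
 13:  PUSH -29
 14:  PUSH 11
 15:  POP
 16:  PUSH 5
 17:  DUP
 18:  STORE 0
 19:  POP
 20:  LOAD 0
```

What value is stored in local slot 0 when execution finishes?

5

PUSH -5   -5
PUSH 49   -5 49
POP       -5
PUSH 3    -5 3
LT        1
DUP       1 1
GT        0
PUSH 11   0 11
EQ        0
PUSH -35  0 -35
ADD       -35
POP       (empty)
PUSH -29  -29
PUSH 11   -29 11
POP       -29
PUSH 5    -29 5
DUP       -29 5 5
STORE 0   -29 5
POP       -29
LOAD 0    -29 5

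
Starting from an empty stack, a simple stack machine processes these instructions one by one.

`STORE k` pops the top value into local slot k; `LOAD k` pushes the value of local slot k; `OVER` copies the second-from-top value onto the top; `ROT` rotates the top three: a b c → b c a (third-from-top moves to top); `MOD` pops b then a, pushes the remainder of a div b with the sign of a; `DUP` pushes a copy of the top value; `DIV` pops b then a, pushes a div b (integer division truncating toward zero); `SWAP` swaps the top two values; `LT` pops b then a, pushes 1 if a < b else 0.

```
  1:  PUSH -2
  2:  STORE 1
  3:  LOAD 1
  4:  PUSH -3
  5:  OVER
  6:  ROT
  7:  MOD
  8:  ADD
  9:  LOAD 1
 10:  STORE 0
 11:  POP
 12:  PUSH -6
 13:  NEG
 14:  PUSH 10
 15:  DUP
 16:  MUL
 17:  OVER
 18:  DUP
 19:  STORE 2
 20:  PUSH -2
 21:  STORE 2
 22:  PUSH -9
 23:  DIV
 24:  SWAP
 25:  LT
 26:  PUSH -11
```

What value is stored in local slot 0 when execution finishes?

-2

PUSH -2  -> -2
STORE 1  -> (empty)
LOAD 1   -> -2
PUSH -3  -> -2 -3
OVER     -> -2 -3 -2
ROT      -> -3 -2 -2
MOD      -> -3 0
ADD      -> -3
LOAD 1   -> -3 -2
STORE 0  -> -3
POP      -> (empty)
PUSH -6  -> -6
NEG      -> 6
PUSH 10  -> 6 10
DUP      -> 6 10 10
MUL      -> 6 100
OVER     -> 6 100 6
DUP      -> 6 100 6 6
STORE 2  -> 6 100 6
PUSH -2  -> 6 100 6 -2
STORE 2  -> 6 100 6
PUSH -9  -> 6 100 6 -9
DIV      -> 6 100 0
SWAP     -> 6 0 100
LT       -> 6 1
PUSH -11 -> 6 1 -11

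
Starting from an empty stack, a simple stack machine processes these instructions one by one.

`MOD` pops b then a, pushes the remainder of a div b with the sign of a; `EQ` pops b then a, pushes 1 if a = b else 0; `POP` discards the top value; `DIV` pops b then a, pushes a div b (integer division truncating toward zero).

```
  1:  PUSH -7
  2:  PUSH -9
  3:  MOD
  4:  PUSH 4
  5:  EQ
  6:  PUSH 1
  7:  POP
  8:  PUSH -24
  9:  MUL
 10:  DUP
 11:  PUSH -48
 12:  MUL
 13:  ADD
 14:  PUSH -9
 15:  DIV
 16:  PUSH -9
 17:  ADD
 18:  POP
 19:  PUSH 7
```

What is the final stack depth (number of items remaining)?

1

PUSH -7  -> [-7]
PUSH -9  -> [-7, -9]
MOD      -> [-7]
PUSH 4   -> [-7, 4]
EQ       -> [0]
PUSH 1   -> [0, 1]
POP      -> [0]
PUSH -24 -> [0, -24]
MUL      -> [0]
DUP      -> [0, 0]
PUSH -48 -> [0, 0, -48]
MUL      -> [0, 0]
ADD      -> [0]
PUSH -9  -> [0, -9]
DIV      -> [0]
PUSH -9  -> [0, -9]
ADD      -> [-9]
POP      -> []
PUSH 7   -> [7]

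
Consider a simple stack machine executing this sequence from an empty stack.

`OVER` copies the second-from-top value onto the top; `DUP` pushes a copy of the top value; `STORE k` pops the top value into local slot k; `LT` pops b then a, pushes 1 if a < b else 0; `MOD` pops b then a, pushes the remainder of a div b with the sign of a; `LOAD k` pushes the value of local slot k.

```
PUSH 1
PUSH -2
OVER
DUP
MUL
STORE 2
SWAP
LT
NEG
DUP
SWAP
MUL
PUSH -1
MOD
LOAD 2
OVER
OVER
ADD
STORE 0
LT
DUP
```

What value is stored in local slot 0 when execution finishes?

PUSH 1  → 1
PUSH -2 → 1 -2
OVER    → 1 -2 1
DUP     → 1 -2 1 1
MUL     → 1 -2 1
STORE 2 → 1 -2
SWAP    → -2 1
LT      → 1
NEG     → -1
DUP     → -1 -1
SWAP    → -1 -1
MUL     → 1
PUSH -1 → 1 -1
MOD     → 0
LOAD 2  → 0 1
OVER    → 0 1 0
OVER    → 0 1 0 1
ADD     → 0 1 1
STORE 0 → 0 1
LT      → 1
DUP     → 1 1

1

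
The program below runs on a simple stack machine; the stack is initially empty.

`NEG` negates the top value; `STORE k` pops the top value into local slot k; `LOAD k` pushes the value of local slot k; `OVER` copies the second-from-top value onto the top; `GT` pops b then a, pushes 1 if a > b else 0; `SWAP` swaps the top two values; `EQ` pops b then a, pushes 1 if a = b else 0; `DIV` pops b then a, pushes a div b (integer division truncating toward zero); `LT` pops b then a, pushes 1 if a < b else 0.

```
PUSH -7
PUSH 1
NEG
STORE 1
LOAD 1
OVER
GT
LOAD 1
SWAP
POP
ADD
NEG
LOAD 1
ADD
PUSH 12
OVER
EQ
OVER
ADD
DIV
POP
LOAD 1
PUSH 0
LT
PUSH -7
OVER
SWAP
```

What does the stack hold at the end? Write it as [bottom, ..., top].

PUSH -7 : [-7]
PUSH 1  : [-7, 1]
NEG     : [-7, -1]
STORE 1 : [-7]
LOAD 1  : [-7, -1]
OVER    : [-7, -1, -7]
GT      : [-7, 1]
LOAD 1  : [-7, 1, -1]
SWAP    : [-7, -1, 1]
POP     : [-7, -1]
ADD     : [-8]
NEG     : [8]
LOAD 1  : [8, -1]
ADD     : [7]
PUSH 12 : [7, 12]
OVER    : [7, 12, 7]
EQ      : [7, 0]
OVER    : [7, 0, 7]
ADD     : [7, 7]
DIV     : [1]
POP     : []
LOAD 1  : [-1]
PUSH 0  : [-1, 0]
LT      : [1]
PUSH -7 : [1, -7]
OVER    : [1, -7, 1]
SWAP    : [1, 1, -7]

[1, 1, -7]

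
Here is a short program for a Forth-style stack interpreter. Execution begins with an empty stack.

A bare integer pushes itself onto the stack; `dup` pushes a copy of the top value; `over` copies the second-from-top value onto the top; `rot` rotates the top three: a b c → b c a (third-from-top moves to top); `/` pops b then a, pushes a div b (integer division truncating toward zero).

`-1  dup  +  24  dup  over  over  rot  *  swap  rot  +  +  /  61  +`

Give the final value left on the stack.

61

-1   -> -1
dup  -> -1 -1
+    -> -2
24   -> -2 24
dup  -> -2 24 24
over -> -2 24 24 24
over -> -2 24 24 24 24
rot  -> -2 24 24 24 24
*    -> -2 24 24 576
swap -> -2 24 576 24
rot  -> -2 576 24 24
+    -> -2 576 48
+    -> -2 624
/    -> 0
61   -> 0 61
+    -> 61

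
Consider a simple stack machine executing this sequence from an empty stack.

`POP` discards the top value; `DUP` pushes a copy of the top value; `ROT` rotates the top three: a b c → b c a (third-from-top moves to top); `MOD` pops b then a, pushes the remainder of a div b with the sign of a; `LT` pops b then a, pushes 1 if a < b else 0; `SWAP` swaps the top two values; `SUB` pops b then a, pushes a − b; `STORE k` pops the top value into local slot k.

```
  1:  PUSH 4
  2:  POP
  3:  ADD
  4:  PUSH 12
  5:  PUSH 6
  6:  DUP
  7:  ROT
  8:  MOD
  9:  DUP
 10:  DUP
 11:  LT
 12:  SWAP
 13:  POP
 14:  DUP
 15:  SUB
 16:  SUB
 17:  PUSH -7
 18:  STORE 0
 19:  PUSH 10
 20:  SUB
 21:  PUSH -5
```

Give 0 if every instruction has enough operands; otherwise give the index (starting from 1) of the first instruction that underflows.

PUSH 4 → 4
POP    → (empty)
ADD  — needs 2 operands, stack has 0 → underflow

3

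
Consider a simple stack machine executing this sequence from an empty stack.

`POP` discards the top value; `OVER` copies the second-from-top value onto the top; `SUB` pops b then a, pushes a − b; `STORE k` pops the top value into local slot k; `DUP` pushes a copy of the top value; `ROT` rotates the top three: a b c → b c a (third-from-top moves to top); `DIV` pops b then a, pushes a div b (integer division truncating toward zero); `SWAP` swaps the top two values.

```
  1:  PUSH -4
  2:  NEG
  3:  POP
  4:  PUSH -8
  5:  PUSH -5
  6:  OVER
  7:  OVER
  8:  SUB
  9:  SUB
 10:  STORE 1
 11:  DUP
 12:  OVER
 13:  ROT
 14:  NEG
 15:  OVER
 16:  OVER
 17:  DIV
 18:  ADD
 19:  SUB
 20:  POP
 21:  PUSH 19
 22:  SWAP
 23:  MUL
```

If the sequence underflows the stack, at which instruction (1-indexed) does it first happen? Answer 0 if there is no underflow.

0

PUSH -4 -> -4
NEG     -> 4
POP     -> (empty)
PUSH -8 -> -8
PUSH -5 -> -8 -5
OVER    -> -8 -5 -8
OVER    -> -8 -5 -8 -5
SUB     -> -8 -5 -3
SUB     -> -8 -2
STORE 1 -> -8
DUP     -> -8 -8
OVER    -> -8 -8 -8
ROT     -> -8 -8 -8
NEG     -> -8 -8 8
OVER    -> -8 -8 8 -8
OVER    -> -8 -8 8 -8 8
DIV     -> -8 -8 8 -1
ADD     -> -8 -8 7
SUB     -> -8 -15
POP     -> -8
PUSH 19 -> -8 19
SWAP    -> 19 -8
MUL     -> -152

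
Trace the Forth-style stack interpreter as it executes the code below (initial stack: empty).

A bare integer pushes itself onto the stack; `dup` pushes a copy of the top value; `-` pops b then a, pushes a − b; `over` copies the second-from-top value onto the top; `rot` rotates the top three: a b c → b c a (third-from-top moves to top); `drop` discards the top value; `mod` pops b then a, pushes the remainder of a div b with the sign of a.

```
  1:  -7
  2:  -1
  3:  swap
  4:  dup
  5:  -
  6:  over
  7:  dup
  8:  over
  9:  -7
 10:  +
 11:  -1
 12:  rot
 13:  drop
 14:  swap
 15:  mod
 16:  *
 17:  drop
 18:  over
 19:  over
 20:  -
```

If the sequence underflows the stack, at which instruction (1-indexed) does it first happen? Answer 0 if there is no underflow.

-7   → -7
-1   → -7 -1
swap → -1 -7
dup  → -1 -7 -7
-    → -1 0
over → -1 0 -1
dup  → -1 0 -1 -1
over → -1 0 -1 -1 -1
-7   → -1 0 -1 -1 -1 -7
+    → -1 0 -1 -1 -8
-1   → -1 0 -1 -1 -8 -1
rot  → -1 0 -1 -8 -1 -1
drop → -1 0 -1 -8 -1
swap → -1 0 -1 -1 -8
mod  → -1 0 -1 -1
*    → -1 0 1
drop → -1 0
over → -1 0 -1
over → -1 0 -1 0
-    → -1 0 -1

0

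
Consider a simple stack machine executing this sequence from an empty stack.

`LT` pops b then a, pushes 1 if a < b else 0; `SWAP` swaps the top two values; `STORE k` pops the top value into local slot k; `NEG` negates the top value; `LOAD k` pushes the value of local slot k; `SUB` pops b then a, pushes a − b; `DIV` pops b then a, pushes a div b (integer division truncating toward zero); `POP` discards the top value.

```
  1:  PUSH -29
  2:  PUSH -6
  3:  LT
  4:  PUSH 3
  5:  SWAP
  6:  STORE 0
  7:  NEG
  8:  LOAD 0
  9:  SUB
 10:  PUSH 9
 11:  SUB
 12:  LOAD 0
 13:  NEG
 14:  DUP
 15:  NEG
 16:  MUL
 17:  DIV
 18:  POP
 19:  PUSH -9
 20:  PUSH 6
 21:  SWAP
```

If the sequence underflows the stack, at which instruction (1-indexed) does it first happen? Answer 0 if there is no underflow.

PUSH -29 -> -29
PUSH -6  -> -29 -6
LT       -> 1
PUSH 3   -> 1 3
SWAP     -> 3 1
STORE 0  -> 3
NEG      -> -3
LOAD 0   -> -3 1
SUB      -> -4
PUSH 9   -> -4 9
SUB      -> -13
LOAD 0   -> -13 1
NEG      -> -13 -1
DUP      -> -13 -1 -1
NEG      -> -13 -1 1
MUL      -> -13 -1
DIV      -> 13
POP      -> (empty)
PUSH -9  -> -9
PUSH 6   -> -9 6
SWAP     -> 6 -9

0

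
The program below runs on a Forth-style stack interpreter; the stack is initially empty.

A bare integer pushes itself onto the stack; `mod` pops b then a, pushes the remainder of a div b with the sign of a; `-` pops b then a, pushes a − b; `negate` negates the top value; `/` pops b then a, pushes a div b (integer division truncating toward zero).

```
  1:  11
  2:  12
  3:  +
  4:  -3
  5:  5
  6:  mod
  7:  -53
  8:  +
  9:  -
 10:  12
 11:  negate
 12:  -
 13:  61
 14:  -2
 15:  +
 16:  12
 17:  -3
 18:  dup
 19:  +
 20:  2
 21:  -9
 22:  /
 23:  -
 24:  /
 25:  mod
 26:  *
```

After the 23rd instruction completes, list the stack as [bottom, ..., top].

[91, 59, 12, -6]

11     : [11]
12     : [11, 12]
+      : [23]
-3     : [23, -3]
5      : [23, -3, 5]
mod    : [23, -3]
-53    : [23, -3, -53]
+      : [23, -56]
-      : [79]
12     : [79, 12]
negate : [79, -12]
-      : [91]
61     : [91, 61]
-2     : [91, 61, -2]
+      : [91, 59]
12     : [91, 59, 12]
-3     : [91, 59, 12, -3]
dup    : [91, 59, 12, -3, -3]
+      : [91, 59, 12, -6]
2      : [91, 59, 12, -6, 2]
-9     : [91, 59, 12, -6, 2, -9]
/      : [91, 59, 12, -6, 0]
-      : [91, 59, 12, -6]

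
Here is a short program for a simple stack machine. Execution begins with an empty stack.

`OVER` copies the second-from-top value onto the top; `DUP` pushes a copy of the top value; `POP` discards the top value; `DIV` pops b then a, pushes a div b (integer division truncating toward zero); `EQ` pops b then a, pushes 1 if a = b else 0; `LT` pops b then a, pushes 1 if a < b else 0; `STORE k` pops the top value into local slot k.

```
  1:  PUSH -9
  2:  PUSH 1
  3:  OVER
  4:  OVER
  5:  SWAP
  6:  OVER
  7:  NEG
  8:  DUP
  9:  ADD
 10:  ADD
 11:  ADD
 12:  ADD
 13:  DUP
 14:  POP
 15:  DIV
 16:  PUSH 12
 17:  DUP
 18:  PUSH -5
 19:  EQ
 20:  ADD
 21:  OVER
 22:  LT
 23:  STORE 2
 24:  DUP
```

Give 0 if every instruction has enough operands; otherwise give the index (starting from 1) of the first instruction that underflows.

PUSH -9 : [-9]
PUSH 1  : [-9, 1]
OVER    : [-9, 1, -9]
OVER    : [-9, 1, -9, 1]
SWAP    : [-9, 1, 1, -9]
OVER    : [-9, 1, 1, -9, 1]
NEG     : [-9, 1, 1, -9, -1]
DUP     : [-9, 1, 1, -9, -1, -1]
ADD     : [-9, 1, 1, -9, -2]
ADD     : [-9, 1, 1, -11]
ADD     : [-9, 1, -10]
ADD     : [-9, -9]
DUP     : [-9, -9, -9]
POP     : [-9, -9]
DIV     : [1]
PUSH 12 : [1, 12]
DUP     : [1, 12, 12]
PUSH -5 : [1, 12, 12, -5]
EQ      : [1, 12, 0]
ADD     : [1, 12]
OVER    : [1, 12, 1]
LT      : [1, 0]
STORE 2 : [1]
DUP     : [1, 1]

0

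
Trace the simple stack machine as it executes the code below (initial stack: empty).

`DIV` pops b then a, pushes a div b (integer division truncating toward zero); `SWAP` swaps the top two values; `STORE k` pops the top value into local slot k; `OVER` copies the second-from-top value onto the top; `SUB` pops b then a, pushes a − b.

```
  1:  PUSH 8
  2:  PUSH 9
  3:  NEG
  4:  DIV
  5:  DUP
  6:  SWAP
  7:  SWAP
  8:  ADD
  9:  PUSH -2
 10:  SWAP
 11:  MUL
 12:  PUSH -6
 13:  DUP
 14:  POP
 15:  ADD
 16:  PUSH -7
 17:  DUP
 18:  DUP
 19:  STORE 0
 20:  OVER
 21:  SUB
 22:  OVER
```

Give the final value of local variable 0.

-7

PUSH 8  -> 8
PUSH 9  -> 8 9
NEG     -> 8 -9
DIV     -> 0
DUP     -> 0 0
SWAP    -> 0 0
SWAP    -> 0 0
ADD     -> 0
PUSH -2 -> 0 -2
SWAP    -> -2 0
MUL     -> 0
PUSH -6 -> 0 -6
DUP     -> 0 -6 -6
POP     -> 0 -6
ADD     -> -6
PUSH -7 -> -6 -7
DUP     -> -6 -7 -7
DUP     -> -6 -7 -7 -7
STORE 0 -> -6 -7 -7
OVER    -> -6 -7 -7 -7
SUB     -> -6 -7 0
OVER    -> -6 -7 0 -7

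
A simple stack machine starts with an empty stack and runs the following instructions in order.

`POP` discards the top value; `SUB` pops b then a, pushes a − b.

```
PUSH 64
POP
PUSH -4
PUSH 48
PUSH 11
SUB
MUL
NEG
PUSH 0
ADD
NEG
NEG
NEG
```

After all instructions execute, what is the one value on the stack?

-148

PUSH 64 -> 64
POP     -> (empty)
PUSH -4 -> -4
PUSH 48 -> -4 48
PUSH 11 -> -4 48 11
SUB     -> -4 37
MUL     -> -148
NEG     -> 148
PUSH 0  -> 148 0
ADD     -> 148
NEG     -> -148
NEG     -> 148
NEG     -> -148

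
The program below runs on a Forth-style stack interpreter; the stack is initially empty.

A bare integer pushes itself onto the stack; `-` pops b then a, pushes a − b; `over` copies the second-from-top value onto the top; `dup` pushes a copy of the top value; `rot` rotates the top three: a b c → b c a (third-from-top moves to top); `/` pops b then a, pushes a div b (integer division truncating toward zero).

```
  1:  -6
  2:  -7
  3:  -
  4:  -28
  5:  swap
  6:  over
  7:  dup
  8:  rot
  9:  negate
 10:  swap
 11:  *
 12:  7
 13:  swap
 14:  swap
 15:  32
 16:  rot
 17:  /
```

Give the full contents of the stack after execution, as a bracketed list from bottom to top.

-6     -> -6
-7     -> -6 -7
-      -> 1
-28    -> 1 -28
swap   -> -28 1
over   -> -28 1 -28
dup    -> -28 1 -28 -28
rot    -> -28 -28 -28 1
negate -> -28 -28 -28 -1
swap   -> -28 -28 -1 -28
*      -> -28 -28 28
7      -> -28 -28 28 7
swap   -> -28 -28 7 28
swap   -> -28 -28 28 7
32     -> -28 -28 28 7 32
rot    -> -28 -28 7 32 28
/      -> -28 -28 7 1

[-28, -28, 7, 1]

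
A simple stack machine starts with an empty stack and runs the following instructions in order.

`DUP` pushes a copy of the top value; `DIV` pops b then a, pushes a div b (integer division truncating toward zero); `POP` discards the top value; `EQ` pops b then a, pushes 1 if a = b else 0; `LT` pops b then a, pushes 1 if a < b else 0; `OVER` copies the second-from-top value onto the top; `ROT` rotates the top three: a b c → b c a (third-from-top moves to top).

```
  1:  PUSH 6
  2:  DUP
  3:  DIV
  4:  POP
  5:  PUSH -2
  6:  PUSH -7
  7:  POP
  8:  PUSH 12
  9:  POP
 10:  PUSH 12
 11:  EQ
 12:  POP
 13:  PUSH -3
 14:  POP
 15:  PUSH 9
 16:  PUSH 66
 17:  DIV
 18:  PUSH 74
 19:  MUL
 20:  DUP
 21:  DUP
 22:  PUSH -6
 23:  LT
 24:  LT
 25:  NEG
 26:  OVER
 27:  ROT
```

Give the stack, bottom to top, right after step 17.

[0]

PUSH 6  : [6]
DUP     : [6, 6]
DIV     : [1]
POP     : []
PUSH -2 : [-2]
PUSH -7 : [-2, -7]
POP     : [-2]
PUSH 12 : [-2, 12]
POP     : [-2]
PUSH 12 : [-2, 12]
EQ      : [0]
POP     : []
PUSH -3 : [-3]
POP     : []
PUSH 9  : [9]
PUSH 66 : [9, 66]
DIV     : [0]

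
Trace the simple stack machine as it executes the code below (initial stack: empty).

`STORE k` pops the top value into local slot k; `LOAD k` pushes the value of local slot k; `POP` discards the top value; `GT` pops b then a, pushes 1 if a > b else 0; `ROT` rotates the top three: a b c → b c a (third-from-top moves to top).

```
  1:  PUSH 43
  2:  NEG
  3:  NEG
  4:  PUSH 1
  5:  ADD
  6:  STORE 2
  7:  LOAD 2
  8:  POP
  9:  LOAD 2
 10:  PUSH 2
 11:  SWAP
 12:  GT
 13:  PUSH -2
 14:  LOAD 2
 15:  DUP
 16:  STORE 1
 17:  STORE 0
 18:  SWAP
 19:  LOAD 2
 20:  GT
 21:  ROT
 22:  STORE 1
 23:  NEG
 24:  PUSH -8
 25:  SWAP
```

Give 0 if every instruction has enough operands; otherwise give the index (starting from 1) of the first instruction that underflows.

21

PUSH 43 → 43
NEG     → -43
NEG     → 43
PUSH 1  → 43 1
ADD     → 44
STORE 2 → (empty)
LOAD 2  → 44
POP     → (empty)
LOAD 2  → 44
PUSH 2  → 44 2
SWAP    → 2 44
GT      → 0
PUSH -2 → 0 -2
LOAD 2  → 0 -2 44
DUP     → 0 -2 44 44
STORE 1 → 0 -2 44
STORE 0 → 0 -2
SWAP    → -2 0
LOAD 2  → -2 0 44
GT      → -2 0
ROT  — needs 3 operands, stack has 2 → underflow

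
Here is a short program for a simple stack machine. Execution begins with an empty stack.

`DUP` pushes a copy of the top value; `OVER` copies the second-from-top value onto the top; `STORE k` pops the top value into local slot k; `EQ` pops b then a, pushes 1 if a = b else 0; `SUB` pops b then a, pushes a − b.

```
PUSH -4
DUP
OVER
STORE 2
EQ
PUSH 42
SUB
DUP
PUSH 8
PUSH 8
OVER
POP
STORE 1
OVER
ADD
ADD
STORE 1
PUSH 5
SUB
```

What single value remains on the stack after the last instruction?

-46

PUSH -4 -> -4
DUP     -> -4 -4
OVER    -> -4 -4 -4
STORE 2 -> -4 -4
EQ      -> 1
PUSH 42 -> 1 42
SUB     -> -41
DUP     -> -41 -41
PUSH 8  -> -41 -41 8
PUSH 8  -> -41 -41 8 8
OVER    -> -41 -41 8 8 8
POP     -> -41 -41 8 8
STORE 1 -> -41 -41 8
OVER    -> -41 -41 8 -41
ADD     -> -41 -41 -33
ADD     -> -41 -74
STORE 1 -> -41
PUSH 5  -> -41 5
SUB     -> -46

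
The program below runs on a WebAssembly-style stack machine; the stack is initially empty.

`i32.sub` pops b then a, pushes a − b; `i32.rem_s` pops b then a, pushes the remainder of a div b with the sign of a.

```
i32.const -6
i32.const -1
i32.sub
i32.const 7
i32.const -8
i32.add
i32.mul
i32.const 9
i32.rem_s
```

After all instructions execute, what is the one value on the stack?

i32.const -6  [-6]
i32.const -1  [-6, -1]
i32.sub       [-5]
i32.const 7   [-5, 7]
i32.const -8  [-5, 7, -8]
i32.add       [-5, -1]
i32.mul       [5]
i32.const 9   [5, 9]
i32.rem_s     [5]

5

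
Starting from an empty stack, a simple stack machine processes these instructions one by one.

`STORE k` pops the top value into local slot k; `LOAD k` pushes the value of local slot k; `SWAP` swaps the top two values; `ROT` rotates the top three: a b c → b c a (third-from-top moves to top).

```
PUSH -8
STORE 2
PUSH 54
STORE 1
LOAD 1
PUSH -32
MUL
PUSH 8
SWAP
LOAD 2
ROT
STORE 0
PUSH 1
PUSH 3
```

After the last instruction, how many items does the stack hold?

4

PUSH -8  → -8
STORE 2  → (empty)
PUSH 54  → 54
STORE 1  → (empty)
LOAD 1   → 54
PUSH -32 → 54 -32
MUL      → -1728
PUSH 8   → -1728 8
SWAP     → 8 -1728
LOAD 2   → 8 -1728 -8
ROT      → -1728 -8 8
STORE 0  → -1728 -8
PUSH 1   → -1728 -8 1
PUSH 3   → -1728 -8 1 3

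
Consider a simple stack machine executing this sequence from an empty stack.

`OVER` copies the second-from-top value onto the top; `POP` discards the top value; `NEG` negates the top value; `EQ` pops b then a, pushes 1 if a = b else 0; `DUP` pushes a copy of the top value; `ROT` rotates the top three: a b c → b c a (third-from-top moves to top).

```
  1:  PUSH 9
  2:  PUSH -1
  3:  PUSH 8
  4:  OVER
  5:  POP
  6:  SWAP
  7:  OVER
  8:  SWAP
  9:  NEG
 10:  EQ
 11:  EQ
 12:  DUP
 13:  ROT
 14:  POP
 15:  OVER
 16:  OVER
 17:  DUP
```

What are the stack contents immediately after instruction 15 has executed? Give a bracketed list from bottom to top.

[0, 0, 0]

PUSH 9  : 9
PUSH -1 : 9 -1
PUSH 8  : 9 -1 8
OVER    : 9 -1 8 -1
POP     : 9 -1 8
SWAP    : 9 8 -1
OVER    : 9 8 -1 8
SWAP    : 9 8 8 -1
NEG     : 9 8 8 1
EQ      : 9 8 0
EQ      : 9 0
DUP     : 9 0 0
ROT     : 0 0 9
POP     : 0 0
OVER    : 0 0 0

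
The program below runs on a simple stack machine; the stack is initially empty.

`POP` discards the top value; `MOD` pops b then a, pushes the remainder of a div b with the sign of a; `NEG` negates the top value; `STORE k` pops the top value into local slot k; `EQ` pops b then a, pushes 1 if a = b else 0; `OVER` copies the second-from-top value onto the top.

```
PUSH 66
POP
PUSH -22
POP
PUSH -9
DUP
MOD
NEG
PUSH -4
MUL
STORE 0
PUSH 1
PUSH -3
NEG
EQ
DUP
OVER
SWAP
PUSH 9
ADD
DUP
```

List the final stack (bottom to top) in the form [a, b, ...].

[0, 0, 9, 9]

PUSH 66   66
POP       (empty)
PUSH -22  -22
POP       (empty)
PUSH -9   -9
DUP       -9 -9
MOD       0
NEG       0
PUSH -4   0 -4
MUL       0
STORE 0   (empty)
PUSH 1    1
PUSH -3   1 -3
NEG       1 3
EQ        0
DUP       0 0
OVER      0 0 0
SWAP      0 0 0
PUSH 9    0 0 0 9
ADD       0 0 9
DUP       0 0 9 9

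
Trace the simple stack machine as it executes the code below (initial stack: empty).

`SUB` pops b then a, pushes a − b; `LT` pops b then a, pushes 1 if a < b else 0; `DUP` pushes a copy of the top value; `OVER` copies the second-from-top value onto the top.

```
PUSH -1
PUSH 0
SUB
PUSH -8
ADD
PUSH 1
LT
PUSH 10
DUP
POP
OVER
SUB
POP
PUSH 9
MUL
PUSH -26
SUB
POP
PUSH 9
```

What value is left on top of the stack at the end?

PUSH -1  → [-1]
PUSH 0   → [-1, 0]
SUB      → [-1]
PUSH -8  → [-1, -8]
ADD      → [-9]
PUSH 1   → [-9, 1]
LT       → [1]
PUSH 10  → [1, 10]
DUP      → [1, 10, 10]
POP      → [1, 10]
OVER     → [1, 10, 1]
SUB      → [1, 9]
POP      → [1]
PUSH 9   → [1, 9]
MUL      → [9]
PUSH -26 → [9, -26]
SUB      → [35]
POP      → []
PUSH 9   → [9]

9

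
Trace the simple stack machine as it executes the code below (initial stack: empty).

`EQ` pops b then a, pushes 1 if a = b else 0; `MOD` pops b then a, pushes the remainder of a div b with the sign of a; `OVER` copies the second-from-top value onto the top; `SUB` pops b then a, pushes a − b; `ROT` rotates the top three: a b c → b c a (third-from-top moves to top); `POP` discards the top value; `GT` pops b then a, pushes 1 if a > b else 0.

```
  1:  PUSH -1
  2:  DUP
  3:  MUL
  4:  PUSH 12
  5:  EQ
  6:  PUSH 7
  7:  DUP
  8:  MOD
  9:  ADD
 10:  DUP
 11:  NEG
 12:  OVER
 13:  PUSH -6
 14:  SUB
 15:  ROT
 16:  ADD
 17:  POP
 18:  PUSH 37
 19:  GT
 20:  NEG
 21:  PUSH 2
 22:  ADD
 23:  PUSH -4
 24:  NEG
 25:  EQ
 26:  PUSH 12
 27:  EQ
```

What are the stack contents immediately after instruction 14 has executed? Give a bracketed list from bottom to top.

PUSH -1 : -1
DUP     : -1 -1
MUL     : 1
PUSH 12 : 1 12
EQ      : 0
PUSH 7  : 0 7
DUP     : 0 7 7
MOD     : 0 0
ADD     : 0
DUP     : 0 0
NEG     : 0 0
OVER    : 0 0 0
PUSH -6 : 0 0 0 -6
SUB     : 0 0 6

[0, 0, 6]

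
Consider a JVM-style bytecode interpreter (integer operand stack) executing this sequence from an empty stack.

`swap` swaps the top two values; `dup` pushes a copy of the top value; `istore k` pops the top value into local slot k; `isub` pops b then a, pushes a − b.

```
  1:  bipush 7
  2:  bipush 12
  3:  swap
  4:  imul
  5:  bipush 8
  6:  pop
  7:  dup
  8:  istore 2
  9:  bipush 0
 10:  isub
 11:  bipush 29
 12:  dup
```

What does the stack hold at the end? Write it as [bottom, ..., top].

bipush 7   [7]
bipush 12  [7, 12]
swap       [12, 7]
imul       [84]
bipush 8   [84, 8]
pop        [84]
dup        [84, 84]
istore 2   [84]
bipush 0   [84, 0]
isub       [84]
bipush 29  [84, 29]
dup        [84, 29, 29]

[84, 29, 29]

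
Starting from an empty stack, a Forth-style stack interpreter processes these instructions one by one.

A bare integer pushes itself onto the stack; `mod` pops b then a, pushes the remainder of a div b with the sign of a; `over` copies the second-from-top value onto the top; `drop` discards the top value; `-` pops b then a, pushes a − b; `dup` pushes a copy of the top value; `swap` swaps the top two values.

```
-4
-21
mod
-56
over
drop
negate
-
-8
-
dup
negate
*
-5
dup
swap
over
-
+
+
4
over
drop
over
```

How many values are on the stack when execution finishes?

3

-4     -> [-4]
-21    -> [-4, -21]
mod    -> [-4]
-56    -> [-4, -56]
over   -> [-4, -56, -4]
drop   -> [-4, -56]
negate -> [-4, 56]
-      -> [-60]
-8     -> [-60, -8]
-      -> [-52]
dup    -> [-52, -52]
negate -> [-52, 52]
*      -> [-2704]
-5     -> [-2704, -5]
dup    -> [-2704, -5, -5]
swap   -> [-2704, -5, -5]
over   -> [-2704, -5, -5, -5]
-      -> [-2704, -5, 0]
+      -> [-2704, -5]
+      -> [-2709]
4      -> [-2709, 4]
over   -> [-2709, 4, -2709]
drop   -> [-2709, 4]
over   -> [-2709, 4, -2709]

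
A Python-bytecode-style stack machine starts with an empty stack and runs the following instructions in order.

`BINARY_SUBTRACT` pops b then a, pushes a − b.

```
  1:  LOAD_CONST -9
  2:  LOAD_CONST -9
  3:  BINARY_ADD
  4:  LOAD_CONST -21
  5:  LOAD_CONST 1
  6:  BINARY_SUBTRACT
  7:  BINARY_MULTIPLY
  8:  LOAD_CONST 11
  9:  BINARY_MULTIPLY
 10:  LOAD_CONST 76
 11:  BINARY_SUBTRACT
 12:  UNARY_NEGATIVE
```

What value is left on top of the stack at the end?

LOAD_CONST -9   → [-9]
LOAD_CONST -9   → [-9, -9]
BINARY_ADD      → [-18]
LOAD_CONST -21  → [-18, -21]
LOAD_CONST 1    → [-18, -21, 1]
BINARY_SUBTRACT → [-18, -22]
BINARY_MULTIPLY → [396]
LOAD_CONST 11   → [396, 11]
BINARY_MULTIPLY → [4356]
LOAD_CONST 76   → [4356, 76]
BINARY_SUBTRACT → [4280]
UNARY_NEGATIVE  → [-4280]

-4280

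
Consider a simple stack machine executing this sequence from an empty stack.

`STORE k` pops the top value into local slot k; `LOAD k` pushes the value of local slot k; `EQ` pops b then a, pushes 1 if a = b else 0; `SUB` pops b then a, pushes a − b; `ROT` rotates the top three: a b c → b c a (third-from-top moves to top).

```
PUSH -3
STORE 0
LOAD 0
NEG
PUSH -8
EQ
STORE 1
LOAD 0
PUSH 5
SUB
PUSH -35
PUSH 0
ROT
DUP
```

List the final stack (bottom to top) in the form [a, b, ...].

PUSH -3  → -3
STORE 0  → (empty)
LOAD 0   → -3
NEG      → 3
PUSH -8  → 3 -8
EQ       → 0
STORE 1  → (empty)
LOAD 0   → -3
PUSH 5   → -3 5
SUB      → -8
PUSH -35 → -8 -35
PUSH 0   → -8 -35 0
ROT      → -35 0 -8
DUP      → -35 0 -8 -8

[-35, 0, -8, -8]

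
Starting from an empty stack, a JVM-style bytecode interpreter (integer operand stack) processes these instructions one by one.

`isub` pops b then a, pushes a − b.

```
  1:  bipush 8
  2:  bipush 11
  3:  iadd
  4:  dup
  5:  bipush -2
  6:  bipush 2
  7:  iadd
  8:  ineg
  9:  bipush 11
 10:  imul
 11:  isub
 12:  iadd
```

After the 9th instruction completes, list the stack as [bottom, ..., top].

[19, 19, 0, 11]

bipush 8   [8]
bipush 11  [8, 11]
iadd       [19]
dup        [19, 19]
bipush -2  [19, 19, -2]
bipush 2   [19, 19, -2, 2]
iadd       [19, 19, 0]
ineg       [19, 19, 0]
bipush 11  [19, 19, 0, 11]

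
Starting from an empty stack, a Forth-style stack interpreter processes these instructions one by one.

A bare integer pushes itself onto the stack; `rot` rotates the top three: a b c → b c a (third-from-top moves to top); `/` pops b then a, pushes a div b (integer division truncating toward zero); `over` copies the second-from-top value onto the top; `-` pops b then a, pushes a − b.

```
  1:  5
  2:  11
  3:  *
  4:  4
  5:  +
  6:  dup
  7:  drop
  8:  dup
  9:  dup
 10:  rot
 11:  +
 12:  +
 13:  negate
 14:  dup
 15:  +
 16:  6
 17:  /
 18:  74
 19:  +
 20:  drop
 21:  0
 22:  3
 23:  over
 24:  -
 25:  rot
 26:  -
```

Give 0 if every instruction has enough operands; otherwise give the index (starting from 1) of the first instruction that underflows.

25

5      : 5
11     : 5 11
*      : 55
4      : 55 4
+      : 59
dup    : 59 59
drop   : 59
dup    : 59 59
dup    : 59 59 59
rot    : 59 59 59
+      : 59 118
+      : 177
negate : -177
dup    : -177 -177
+      : -354
6      : -354 6
/      : -59
74     : -59 74
+      : 15
drop   : (empty)
0      : 0
3      : 0 3
over   : 0 3 0
-      : 0 3
rot  — needs 3 operands, stack has 2 → underflow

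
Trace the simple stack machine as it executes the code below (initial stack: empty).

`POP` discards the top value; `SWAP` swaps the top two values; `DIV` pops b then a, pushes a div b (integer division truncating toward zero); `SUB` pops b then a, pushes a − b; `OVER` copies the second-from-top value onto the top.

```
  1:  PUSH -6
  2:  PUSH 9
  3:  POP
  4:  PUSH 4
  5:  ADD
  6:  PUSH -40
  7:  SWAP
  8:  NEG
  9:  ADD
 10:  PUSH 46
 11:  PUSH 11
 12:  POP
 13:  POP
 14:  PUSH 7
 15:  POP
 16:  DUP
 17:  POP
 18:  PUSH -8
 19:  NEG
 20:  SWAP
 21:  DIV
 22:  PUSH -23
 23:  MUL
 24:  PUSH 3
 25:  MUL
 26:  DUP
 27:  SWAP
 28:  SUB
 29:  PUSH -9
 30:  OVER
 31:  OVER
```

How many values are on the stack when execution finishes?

PUSH -6   -6
PUSH 9    -6 9
POP       -6
PUSH 4    -6 4
ADD       -2
PUSH -40  -2 -40
SWAP      -40 -2
NEG       -40 2
ADD       -38
PUSH 46   -38 46
PUSH 11   -38 46 11
POP       -38 46
POP       -38
PUSH 7    -38 7
POP       -38
DUP       -38 -38
POP       -38
PUSH -8   -38 -8
NEG       -38 8
SWAP      8 -38
DIV       0
PUSH -23  0 -23
MUL       0
PUSH 3    0 3
MUL       0
DUP       0 0
SWAP      0 0
SUB       0
PUSH -9   0 -9
OVER      0 -9 0
OVER      0 -9 0 -9

4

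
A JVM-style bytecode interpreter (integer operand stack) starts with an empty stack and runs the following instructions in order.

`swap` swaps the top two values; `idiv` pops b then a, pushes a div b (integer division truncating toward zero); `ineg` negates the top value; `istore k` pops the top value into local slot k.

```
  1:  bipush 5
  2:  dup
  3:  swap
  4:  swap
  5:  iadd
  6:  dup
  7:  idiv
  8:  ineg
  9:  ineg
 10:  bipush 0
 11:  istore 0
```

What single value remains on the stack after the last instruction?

bipush 5 -> [5]
dup      -> [5, 5]
swap     -> [5, 5]
swap     -> [5, 5]
iadd     -> [10]
dup      -> [10, 10]
idiv     -> [1]
ineg     -> [-1]
ineg     -> [1]
bipush 0 -> [1, 0]
istore 0 -> [1]

1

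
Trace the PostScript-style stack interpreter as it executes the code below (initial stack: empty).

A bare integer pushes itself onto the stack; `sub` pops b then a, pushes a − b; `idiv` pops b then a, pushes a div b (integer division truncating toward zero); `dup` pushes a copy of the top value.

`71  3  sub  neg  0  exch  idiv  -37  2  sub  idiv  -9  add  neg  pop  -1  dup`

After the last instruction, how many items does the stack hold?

71    [71]
3     [71, 3]
sub   [68]
neg   [-68]
0     [-68, 0]
exch  [0, -68]
idiv  [0]
-37   [0, -37]
2     [0, -37, 2]
sub   [0, -39]
idiv  [0]
-9    [0, -9]
add   [-9]
neg   [9]
pop   []
-1    [-1]
dup   [-1, -1]

2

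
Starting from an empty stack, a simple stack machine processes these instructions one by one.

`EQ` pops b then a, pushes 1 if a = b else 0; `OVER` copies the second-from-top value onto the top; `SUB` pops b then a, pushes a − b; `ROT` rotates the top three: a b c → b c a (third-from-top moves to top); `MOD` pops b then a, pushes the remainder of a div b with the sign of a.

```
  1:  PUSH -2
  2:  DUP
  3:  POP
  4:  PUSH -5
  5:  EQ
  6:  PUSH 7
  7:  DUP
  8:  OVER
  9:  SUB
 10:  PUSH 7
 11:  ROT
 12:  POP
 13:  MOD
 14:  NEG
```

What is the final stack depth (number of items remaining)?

PUSH -2 : [-2]
DUP     : [-2, -2]
POP     : [-2]
PUSH -5 : [-2, -5]
EQ      : [0]
PUSH 7  : [0, 7]
DUP     : [0, 7, 7]
OVER    : [0, 7, 7, 7]
SUB     : [0, 7, 0]
PUSH 7  : [0, 7, 0, 7]
ROT     : [0, 0, 7, 7]
POP     : [0, 0, 7]
MOD     : [0, 0]
NEG     : [0, 0]

2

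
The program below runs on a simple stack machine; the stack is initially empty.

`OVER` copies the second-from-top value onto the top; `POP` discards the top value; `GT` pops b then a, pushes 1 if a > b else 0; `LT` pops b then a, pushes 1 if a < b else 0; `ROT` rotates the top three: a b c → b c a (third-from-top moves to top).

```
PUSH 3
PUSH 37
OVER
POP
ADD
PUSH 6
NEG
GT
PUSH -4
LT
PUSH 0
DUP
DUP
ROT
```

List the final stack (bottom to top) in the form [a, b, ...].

[0, 0, 0, 0]

PUSH 3  -> [3]
PUSH 37 -> [3, 37]
OVER    -> [3, 37, 3]
POP     -> [3, 37]
ADD     -> [40]
PUSH 6  -> [40, 6]
NEG     -> [40, -6]
GT      -> [1]
PUSH -4 -> [1, -4]
LT      -> [0]
PUSH 0  -> [0, 0]
DUP     -> [0, 0, 0]
DUP     -> [0, 0, 0, 0]
ROT     -> [0, 0, 0, 0]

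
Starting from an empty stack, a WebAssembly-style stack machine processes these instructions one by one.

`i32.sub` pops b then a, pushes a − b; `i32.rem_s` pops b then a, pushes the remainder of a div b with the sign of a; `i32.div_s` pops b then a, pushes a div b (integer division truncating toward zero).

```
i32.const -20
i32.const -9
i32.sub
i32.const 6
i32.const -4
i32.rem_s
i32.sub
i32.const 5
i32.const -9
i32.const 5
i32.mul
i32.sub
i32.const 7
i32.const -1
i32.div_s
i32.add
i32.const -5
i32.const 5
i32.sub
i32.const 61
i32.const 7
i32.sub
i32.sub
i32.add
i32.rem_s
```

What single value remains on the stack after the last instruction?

i32.const -20 → -20
i32.const -9  → -20 -9
i32.sub       → -11
i32.const 6   → -11 6
i32.const -4  → -11 6 -4
i32.rem_s     → -11 2
i32.sub       → -13
i32.const 5   → -13 5
i32.const -9  → -13 5 -9
i32.const 5   → -13 5 -9 5
i32.mul       → -13 5 -45
i32.sub       → -13 50
i32.const 7   → -13 50 7
i32.const -1  → -13 50 7 -1
i32.div_s     → -13 50 -7
i32.add       → -13 43
i32.const -5  → -13 43 -5
i32.const 5   → -13 43 -5 5
i32.sub       → -13 43 -10
i32.const 61  → -13 43 -10 61
i32.const 7   → -13 43 -10 61 7
i32.sub       → -13 43 -10 54
i32.sub       → -13 43 -64
i32.add       → -13 -21
i32.rem_s     → -13

-13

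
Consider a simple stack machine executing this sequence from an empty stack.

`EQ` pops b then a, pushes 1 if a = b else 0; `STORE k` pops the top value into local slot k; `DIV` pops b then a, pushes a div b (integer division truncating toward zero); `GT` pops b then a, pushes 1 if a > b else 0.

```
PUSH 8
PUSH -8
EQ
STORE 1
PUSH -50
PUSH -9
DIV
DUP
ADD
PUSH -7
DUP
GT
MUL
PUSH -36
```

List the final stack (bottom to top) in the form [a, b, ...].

PUSH 8   → 8
PUSH -8  → 8 -8
EQ       → 0
STORE 1  → (empty)
PUSH -50 → -50
PUSH -9  → -50 -9
DIV      → 5
DUP      → 5 5
ADD      → 10
PUSH -7  → 10 -7
DUP      → 10 -7 -7
GT       → 10 0
MUL      → 0
PUSH -36 → 0 -36

[0, -36]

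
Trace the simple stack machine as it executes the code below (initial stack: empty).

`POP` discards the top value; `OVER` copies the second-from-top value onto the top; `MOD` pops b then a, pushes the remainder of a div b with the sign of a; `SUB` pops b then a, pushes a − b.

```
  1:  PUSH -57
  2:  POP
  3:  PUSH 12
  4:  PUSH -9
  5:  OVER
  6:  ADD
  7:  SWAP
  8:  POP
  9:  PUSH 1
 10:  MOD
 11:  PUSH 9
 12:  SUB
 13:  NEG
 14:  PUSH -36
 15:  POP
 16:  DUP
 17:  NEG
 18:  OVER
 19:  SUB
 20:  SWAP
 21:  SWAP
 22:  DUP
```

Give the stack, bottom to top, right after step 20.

[-18, 9]

PUSH -57  [-57]
POP       []
PUSH 12   [12]
PUSH -9   [12, -9]
OVER      [12, -9, 12]
ADD       [12, 3]
SWAP      [3, 12]
POP       [3]
PUSH 1    [3, 1]
MOD       [0]
PUSH 9    [0, 9]
SUB       [-9]
NEG       [9]
PUSH -36  [9, -36]
POP       [9]
DUP       [9, 9]
NEG       [9, -9]
OVER      [9, -9, 9]
SUB       [9, -18]
SWAP      [-18, 9]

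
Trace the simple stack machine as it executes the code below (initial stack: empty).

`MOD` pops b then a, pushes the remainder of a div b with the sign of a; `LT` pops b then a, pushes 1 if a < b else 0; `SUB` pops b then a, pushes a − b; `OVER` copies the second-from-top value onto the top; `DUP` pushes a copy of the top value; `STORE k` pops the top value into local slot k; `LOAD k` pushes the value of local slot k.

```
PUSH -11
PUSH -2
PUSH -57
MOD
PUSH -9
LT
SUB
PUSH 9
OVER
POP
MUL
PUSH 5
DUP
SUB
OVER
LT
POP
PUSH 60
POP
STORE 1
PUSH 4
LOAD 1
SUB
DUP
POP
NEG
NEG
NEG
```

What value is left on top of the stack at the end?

-103

PUSH -11 -> [-11]
PUSH -2  -> [-11, -2]
PUSH -57 -> [-11, -2, -57]
MOD      -> [-11, -2]
PUSH -9  -> [-11, -2, -9]
LT       -> [-11, 0]
SUB      -> [-11]
PUSH 9   -> [-11, 9]
OVER     -> [-11, 9, -11]
POP      -> [-11, 9]
MUL      -> [-99]
PUSH 5   -> [-99, 5]
DUP      -> [-99, 5, 5]
SUB      -> [-99, 0]
OVER     -> [-99, 0, -99]
LT       -> [-99, 0]
POP      -> [-99]
PUSH 60  -> [-99, 60]
POP      -> [-99]
STORE 1  -> []
PUSH 4   -> [4]
LOAD 1   -> [4, -99]
SUB      -> [103]
DUP      -> [103, 103]
POP      -> [103]
NEG      -> [-103]
NEG      -> [103]
NEG      -> [-103]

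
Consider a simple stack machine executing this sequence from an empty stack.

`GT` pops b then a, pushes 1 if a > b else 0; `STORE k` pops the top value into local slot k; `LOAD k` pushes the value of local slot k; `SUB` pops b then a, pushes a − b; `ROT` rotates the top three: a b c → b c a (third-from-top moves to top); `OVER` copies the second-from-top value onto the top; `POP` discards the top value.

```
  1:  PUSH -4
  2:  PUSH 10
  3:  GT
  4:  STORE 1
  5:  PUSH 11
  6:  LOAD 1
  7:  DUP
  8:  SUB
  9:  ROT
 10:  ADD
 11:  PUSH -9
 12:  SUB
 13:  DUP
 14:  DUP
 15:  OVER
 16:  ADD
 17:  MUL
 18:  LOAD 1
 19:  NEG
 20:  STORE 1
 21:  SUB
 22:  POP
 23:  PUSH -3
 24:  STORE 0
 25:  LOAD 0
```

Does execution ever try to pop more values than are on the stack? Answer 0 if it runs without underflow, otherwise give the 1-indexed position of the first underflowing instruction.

PUSH -4  [-4]
PUSH 10  [-4, 10]
GT       [0]
STORE 1  []
PUSH 11  [11]
LOAD 1   [11, 0]
DUP      [11, 0, 0]
SUB      [11, 0]
ROT  — needs 3 operands, stack has 2 → underflow

9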